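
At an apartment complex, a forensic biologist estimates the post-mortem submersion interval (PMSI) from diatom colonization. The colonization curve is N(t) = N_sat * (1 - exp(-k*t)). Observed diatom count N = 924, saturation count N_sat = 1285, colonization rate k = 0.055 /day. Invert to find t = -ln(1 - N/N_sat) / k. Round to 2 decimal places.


PMSI from diatom colonization curve:
N / N_sat = 924 / 1285 = 0.719066
1 - N/N_sat = 0.280934
ln(1 - N/N_sat) = -1.269636
t = -ln(1 - N/N_sat) / k = -(-1.269636) / 0.055 = 23.08 days

23.08


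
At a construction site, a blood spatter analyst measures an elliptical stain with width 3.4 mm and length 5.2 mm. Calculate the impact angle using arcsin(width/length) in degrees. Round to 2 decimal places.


Blood spatter impact angle calculation:
width / length = 3.4 / 5.2 = 0.653846
angle = arcsin(0.653846)
angle = 40.83 degrees

40.83


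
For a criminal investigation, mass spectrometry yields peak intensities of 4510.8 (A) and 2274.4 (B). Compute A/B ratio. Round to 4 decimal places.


Spectral peak ratio:
Peak A = 4510.8 counts
Peak B = 2274.4 counts
Ratio = 4510.8 / 2274.4 = 1.9833

1.9833


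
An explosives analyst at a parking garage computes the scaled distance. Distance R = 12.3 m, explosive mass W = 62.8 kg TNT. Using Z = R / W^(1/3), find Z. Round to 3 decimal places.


Scaled distance calculation:
W^(1/3) = 62.8^(1/3) = 3.974842
Z = R / W^(1/3) = 12.3 / 3.974842
Z = 3.094 m/kg^(1/3)

3.094


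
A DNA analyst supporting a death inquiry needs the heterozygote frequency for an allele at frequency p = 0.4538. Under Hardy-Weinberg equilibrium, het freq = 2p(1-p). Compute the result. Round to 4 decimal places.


Hardy-Weinberg heterozygote frequency:
q = 1 - p = 1 - 0.4538 = 0.5462
2pq = 2 * 0.4538 * 0.5462 = 0.4957

0.4957


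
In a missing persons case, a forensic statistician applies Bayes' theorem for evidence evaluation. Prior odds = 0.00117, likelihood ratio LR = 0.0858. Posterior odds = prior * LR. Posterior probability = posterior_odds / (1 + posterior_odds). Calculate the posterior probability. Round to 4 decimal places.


Bayesian evidence evaluation:
Posterior odds = prior_odds * LR = 0.00117 * 0.0858 = 0.000100386
Posterior probability = posterior_odds / (1 + posterior_odds)
= 0.000100386 / (1 + 0.000100386)
= 0.000100386 / 1.000100386
= 0.0001

0.0001


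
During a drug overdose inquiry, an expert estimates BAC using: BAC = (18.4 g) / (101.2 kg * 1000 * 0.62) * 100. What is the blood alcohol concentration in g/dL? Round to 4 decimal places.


Applying the Widmark formula:
BAC = (dose_g / (body_wt * 1000 * r)) * 100
Denominator = 101.2 * 1000 * 0.62 = 62744
BAC = (18.4 / 62744) * 100
BAC = 0.0293 g/dL

0.0293


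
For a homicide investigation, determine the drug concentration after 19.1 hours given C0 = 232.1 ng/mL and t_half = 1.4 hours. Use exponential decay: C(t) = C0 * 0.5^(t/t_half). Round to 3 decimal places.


Drug concentration decay:
Number of half-lives = t / t_half = 19.1 / 1.4 = 13.642857
Decay factor = 0.5^13.642857 = 0.00007818
C(t) = 232.1 * 0.00007818 = 0.018 ng/mL

0.018


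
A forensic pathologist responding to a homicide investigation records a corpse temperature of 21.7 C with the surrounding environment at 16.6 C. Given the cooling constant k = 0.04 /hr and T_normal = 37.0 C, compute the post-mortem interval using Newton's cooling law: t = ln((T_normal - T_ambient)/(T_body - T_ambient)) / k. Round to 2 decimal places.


Using Newton's law of cooling:
t = ln((T_normal - T_ambient) / (T_body - T_ambient)) / k
T_normal - T_ambient = 20.4
T_body - T_ambient = 5.1
Ratio = 4
ln(ratio) = 1.386294
t = 1.386294 / 0.04 = 34.66 hours

34.66


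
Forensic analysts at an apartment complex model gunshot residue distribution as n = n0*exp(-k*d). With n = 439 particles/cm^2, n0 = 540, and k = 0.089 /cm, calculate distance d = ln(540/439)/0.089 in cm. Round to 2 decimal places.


GSR distance calculation:
n0/n = 540 / 439 = 1.230068
ln(n0/n) = 0.207069
d = 0.207069 / 0.089 = 2.33 cm

2.33


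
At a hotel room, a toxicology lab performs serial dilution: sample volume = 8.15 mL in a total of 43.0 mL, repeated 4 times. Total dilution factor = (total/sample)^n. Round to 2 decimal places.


Dilution factor calculation:
Single dilution = V_total / V_sample = 43.0 / 8.15 ≈ 5.276074
Number of dilutions = 4
Total DF = (43.0 / 8.15)^4 (full precision, rounded at the end) = 774.90

774.90


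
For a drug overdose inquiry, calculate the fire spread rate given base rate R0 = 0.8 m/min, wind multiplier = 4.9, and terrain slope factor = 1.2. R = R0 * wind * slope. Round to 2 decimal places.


Fire spread rate calculation:
R = R0 * wind_factor * slope_factor
= 0.8 * 4.9 * 1.2
= 3.92 * 1.2
= 4.70 m/min

4.70


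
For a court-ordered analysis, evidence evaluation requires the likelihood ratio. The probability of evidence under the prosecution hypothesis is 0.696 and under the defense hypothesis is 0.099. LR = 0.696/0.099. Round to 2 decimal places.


Likelihood ratio calculation:
LR = P(E|Hp) / P(E|Hd)
LR = 0.696 / 0.099
LR = 7.03

7.03


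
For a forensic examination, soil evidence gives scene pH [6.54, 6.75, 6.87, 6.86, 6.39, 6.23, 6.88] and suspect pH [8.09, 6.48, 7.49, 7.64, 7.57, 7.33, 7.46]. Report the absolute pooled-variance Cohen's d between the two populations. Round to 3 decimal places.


Pooled-variance Cohen's d for soil pH comparison:
Scene mean = 46.52 / 7 = 6.645714
Suspect mean = 52.06 / 7 = 7.437143
Scene sample variance s_s^2 = 0.068562
Suspect sample variance s_c^2 = 0.23599
Pooled variance = ((n_s-1)*s_s^2 + (n_c-1)*s_c^2) / (n_s + n_c - 2) = 0.152276
Pooled SD = sqrt(0.152276) = 0.390226
Mean difference = -0.791429
|d| = |-0.791429| / 0.390226 = 2.028

2.028


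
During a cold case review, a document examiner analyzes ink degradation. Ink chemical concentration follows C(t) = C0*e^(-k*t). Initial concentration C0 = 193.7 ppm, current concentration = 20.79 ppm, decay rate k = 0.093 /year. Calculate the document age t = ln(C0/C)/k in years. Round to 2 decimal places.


Document age estimation:
C0/C = 193.7 / 20.79 = 9.316979
ln(C0/C) = 2.231838
t = 2.231838 / 0.093 = 24.00 years

24.00


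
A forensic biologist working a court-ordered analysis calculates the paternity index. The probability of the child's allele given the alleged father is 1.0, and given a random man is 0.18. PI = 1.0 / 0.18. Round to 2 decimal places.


Paternity Index calculation:
PI = P(allele|father) / P(allele|random)
PI = 1.0 / 0.18
PI = 5.56

5.56


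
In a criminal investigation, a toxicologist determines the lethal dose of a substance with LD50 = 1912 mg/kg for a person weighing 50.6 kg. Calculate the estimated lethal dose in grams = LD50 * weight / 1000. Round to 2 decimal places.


Lethal dose calculation:
Lethal dose = LD50 * body_weight / 1000
= 1912 * 50.6 / 1000
= 96747.2 / 1000
= 96.75 g

96.75


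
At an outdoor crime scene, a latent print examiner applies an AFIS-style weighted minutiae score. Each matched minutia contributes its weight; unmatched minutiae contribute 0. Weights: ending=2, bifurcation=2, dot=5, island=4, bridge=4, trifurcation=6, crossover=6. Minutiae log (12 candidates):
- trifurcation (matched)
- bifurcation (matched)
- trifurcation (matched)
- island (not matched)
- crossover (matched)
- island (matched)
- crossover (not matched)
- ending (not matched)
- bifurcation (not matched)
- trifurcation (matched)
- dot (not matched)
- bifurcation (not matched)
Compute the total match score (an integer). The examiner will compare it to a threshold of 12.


Weighted minutiae match score:
  trifurcation: matched, +6 (running total 6)
  bifurcation: matched, +2 (running total 8)
  trifurcation: matched, +6 (running total 14)
  island: not matched, +0
  crossover: matched, +6 (running total 20)
  island: matched, +4 (running total 24)
  crossover: not matched, +0
  ending: not matched, +0
  bifurcation: not matched, +0
  trifurcation: matched, +6 (running total 30)
  dot: not matched, +0
  bifurcation: not matched, +0
Total score = 30
Threshold = 12; verdict = identification

30


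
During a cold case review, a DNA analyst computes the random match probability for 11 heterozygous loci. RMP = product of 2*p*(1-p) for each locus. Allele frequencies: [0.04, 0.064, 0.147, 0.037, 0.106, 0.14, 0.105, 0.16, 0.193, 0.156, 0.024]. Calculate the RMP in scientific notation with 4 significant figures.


Computing RMP for 11 loci:
Locus 1: 2 * 0.04 * 0.96 = 0.0768
Locus 2: 2 * 0.064 * 0.936 = 0.119808
Locus 3: 2 * 0.147 * 0.853 = 0.250782
Locus 4: 2 * 0.037 * 0.963 = 0.071262
Locus 5: 2 * 0.106 * 0.894 = 0.189528
Locus 6: 2 * 0.14 * 0.86 = 0.2408
Locus 7: 2 * 0.105 * 0.895 = 0.18795
Locus 8: 2 * 0.16 * 0.84 = 0.2688
Locus 9: 2 * 0.193 * 0.807 = 0.311502
Locus 10: 2 * 0.156 * 0.844 = 0.263328
Locus 11: 2 * 0.024 * 0.976 = 0.046848
RMP = 1.457e-09

1.457e-09


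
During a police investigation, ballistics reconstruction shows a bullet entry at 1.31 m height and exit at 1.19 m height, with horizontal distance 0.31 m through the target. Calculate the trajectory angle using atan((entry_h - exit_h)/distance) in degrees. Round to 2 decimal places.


Bullet trajectory angle:
Height difference = 1.31 - 1.19 = 0.12 m
angle = atan(0.12 / 0.31)
angle = atan(0.387097)
angle = 21.16 degrees

21.16


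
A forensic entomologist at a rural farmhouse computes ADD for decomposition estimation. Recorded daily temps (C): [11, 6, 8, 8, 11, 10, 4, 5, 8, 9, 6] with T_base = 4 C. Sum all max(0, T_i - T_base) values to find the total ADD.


Computing ADD day by day:
Day 1: max(0, 11 - 4) = 7
Day 2: max(0, 6 - 4) = 2
Day 3: max(0, 8 - 4) = 4
Day 4: max(0, 8 - 4) = 4
Day 5: max(0, 11 - 4) = 7
Day 6: max(0, 10 - 4) = 6
Day 7: max(0, 4 - 4) = 0
Day 8: max(0, 5 - 4) = 1
Day 9: max(0, 8 - 4) = 4
Day 10: max(0, 9 - 4) = 5
Day 11: max(0, 6 - 4) = 2
Total ADD = 42

42


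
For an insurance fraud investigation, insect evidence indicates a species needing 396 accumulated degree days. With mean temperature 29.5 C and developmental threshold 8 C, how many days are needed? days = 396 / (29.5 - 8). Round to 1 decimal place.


Insect development time:
Effective temperature = avg_temp - T_base = 29.5 - 8 = 21.5 C
Days = ADD / effective_temp = 396 / 21.5 = 18.4 days

18.4


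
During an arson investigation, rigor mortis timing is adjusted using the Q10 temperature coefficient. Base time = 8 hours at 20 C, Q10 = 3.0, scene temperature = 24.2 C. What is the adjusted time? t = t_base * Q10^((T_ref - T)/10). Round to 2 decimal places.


Rigor mortis time adjustment:
Exponent = (T_ref - T_actual) / 10 = (20 - 24.2) / 10 = -0.42
Q10 factor = 3.0^-0.42 = 0.63039
t_adjusted = 8 * 0.63039 = 5.04 hours

5.04


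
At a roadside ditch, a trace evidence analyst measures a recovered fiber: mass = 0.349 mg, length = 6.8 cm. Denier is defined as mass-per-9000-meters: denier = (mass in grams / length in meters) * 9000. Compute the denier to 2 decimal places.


Denier calculation:
Mass in grams = 0.349 mg / 1000 = 0.000349 g
Length in meters = 6.8 cm / 100 = 0.068 m
Linear density = mass / length = 0.000349 / 0.068 = 0.00513235 g/m
Denier = (g/m) * 9000 = 0.00513235 * 9000 = 46.19

46.19


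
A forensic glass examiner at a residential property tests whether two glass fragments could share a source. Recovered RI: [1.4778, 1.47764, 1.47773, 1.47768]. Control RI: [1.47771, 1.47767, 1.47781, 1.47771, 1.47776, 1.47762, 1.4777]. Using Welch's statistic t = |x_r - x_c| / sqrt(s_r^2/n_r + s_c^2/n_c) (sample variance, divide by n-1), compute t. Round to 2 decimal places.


Welch's t-criterion for glass RI comparison:
Recovered mean = sum / n_r = 5.91085 / 4 = 1.4777125
Control mean = sum / n_c = 10.34398 / 7 = 1.4777114
Recovered sample variance s_r^2 = 4.75833e-09
Control sample variance s_c^2 = 3.71429e-09
Welch SE (unpooled) = sqrt(s_r^2/n_r + s_c^2/n_c) = sqrt(1.18958e-09 + 5.30612e-10) = sqrt(1.72019e-09) = 4.14752e-05
|mean_r - mean_c| = 1.07143e-06
t = 1.07143e-06 / 4.14752e-05 = 0.03

0.03


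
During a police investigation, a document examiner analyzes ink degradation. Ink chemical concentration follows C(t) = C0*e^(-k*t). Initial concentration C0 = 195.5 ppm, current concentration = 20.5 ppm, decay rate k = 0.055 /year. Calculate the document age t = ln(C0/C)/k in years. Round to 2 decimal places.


Document age estimation:
C0/C = 195.5 / 20.5 = 9.536585
ln(C0/C) = 2.255135
t = 2.255135 / 0.055 = 41.00 years

41.00


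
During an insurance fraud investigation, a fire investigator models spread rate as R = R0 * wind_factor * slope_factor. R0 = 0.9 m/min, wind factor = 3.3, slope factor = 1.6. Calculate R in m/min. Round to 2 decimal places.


Fire spread rate calculation:
R = R0 * wind_factor * slope_factor
= 0.9 * 3.3 * 1.6
= 2.97 * 1.6
= 4.75 m/min

4.75


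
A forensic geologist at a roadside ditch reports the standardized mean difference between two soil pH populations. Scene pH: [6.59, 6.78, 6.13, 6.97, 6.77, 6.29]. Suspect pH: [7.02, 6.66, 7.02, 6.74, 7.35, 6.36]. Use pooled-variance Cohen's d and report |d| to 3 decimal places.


Pooled-variance Cohen's d for soil pH comparison:
Scene mean = 39.53 / 6 = 6.588333
Suspect mean = 41.15 / 6 = 6.858333
Scene sample variance s_s^2 = 0.102897
Suspect sample variance s_c^2 = 0.119137
Pooled variance = ((n_s-1)*s_s^2 + (n_c-1)*s_c^2) / (n_s + n_c - 2) = 0.111017
Pooled SD = sqrt(0.111017) = 0.333192
Mean difference = -0.27
|d| = |-0.27| / 0.333192 = 0.810

0.810


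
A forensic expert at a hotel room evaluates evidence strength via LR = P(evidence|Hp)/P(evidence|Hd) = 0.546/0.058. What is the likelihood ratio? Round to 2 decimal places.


Likelihood ratio calculation:
LR = P(E|Hp) / P(E|Hd)
LR = 0.546 / 0.058
LR = 9.41

9.41


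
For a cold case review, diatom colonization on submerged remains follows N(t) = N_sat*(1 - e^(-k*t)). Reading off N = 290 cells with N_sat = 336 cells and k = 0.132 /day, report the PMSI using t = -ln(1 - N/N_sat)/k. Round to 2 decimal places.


PMSI from diatom colonization curve:
N / N_sat = 290 / 336 = 0.863095
1 - N/N_sat = 0.136905
ln(1 - N/N_sat) = -1.988468
t = -ln(1 - N/N_sat) / k = -(-1.988468) / 0.132 = 15.06 days

15.06


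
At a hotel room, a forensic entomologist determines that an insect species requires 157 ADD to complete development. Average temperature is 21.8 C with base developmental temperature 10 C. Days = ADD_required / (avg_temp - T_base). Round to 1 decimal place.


Insect development time:
Effective temperature = avg_temp - T_base = 21.8 - 10 = 11.8 C
Days = ADD / effective_temp = 157 / 11.8 = 13.3 days

13.3


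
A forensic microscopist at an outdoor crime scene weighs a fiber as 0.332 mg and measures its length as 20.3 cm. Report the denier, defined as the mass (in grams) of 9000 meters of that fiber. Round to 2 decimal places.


Denier calculation:
Mass in grams = 0.332 mg / 1000 = 0.000332 g
Length in meters = 20.3 cm / 100 = 0.203 m
Linear density = mass / length = 0.000332 / 0.203 = 0.00163547 g/m
Denier = (g/m) * 9000 = 0.00163547 * 9000 = 14.72

14.72


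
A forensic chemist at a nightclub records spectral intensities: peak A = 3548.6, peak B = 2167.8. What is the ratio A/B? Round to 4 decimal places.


Spectral peak ratio:
Peak A = 3548.6 counts
Peak B = 2167.8 counts
Ratio = 3548.6 / 2167.8 = 1.6370

1.6370


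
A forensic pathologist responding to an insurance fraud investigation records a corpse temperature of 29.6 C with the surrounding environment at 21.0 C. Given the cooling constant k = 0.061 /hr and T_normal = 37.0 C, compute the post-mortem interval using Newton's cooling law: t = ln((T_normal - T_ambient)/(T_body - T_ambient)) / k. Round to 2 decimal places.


Using Newton's law of cooling:
t = ln((T_normal - T_ambient) / (T_body - T_ambient)) / k
T_normal - T_ambient = 16.0
T_body - T_ambient = 8.6
Ratio = 1.860465
ln(ratio) = 0.620826
t = 0.620826 / 0.061 = 10.18 hours

10.18


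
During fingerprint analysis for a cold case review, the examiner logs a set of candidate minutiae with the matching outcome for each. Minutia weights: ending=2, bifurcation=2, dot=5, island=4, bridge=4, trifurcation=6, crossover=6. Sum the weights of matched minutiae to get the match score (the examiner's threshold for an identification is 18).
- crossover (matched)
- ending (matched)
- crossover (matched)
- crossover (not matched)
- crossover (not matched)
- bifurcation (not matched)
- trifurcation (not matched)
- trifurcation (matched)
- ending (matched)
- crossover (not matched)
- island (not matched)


Weighted minutiae match score:
  crossover: matched, +6 (running total 6)
  ending: matched, +2 (running total 8)
  crossover: matched, +6 (running total 14)
  crossover: not matched, +0
  crossover: not matched, +0
  bifurcation: not matched, +0
  trifurcation: not matched, +0
  trifurcation: matched, +6 (running total 20)
  ending: matched, +2 (running total 22)
  crossover: not matched, +0
  island: not matched, +0
Total score = 22
Threshold = 18; verdict = identification

22


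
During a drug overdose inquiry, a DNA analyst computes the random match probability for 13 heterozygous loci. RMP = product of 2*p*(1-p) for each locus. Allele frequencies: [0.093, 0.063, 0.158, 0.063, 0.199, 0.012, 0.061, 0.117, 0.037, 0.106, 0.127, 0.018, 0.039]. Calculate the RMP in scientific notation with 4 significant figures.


Computing RMP for 13 loci:
Locus 1: 2 * 0.093 * 0.907 = 0.168702
Locus 2: 2 * 0.063 * 0.937 = 0.118062
Locus 3: 2 * 0.158 * 0.842 = 0.266072
Locus 4: 2 * 0.063 * 0.937 = 0.118062
Locus 5: 2 * 0.199 * 0.801 = 0.318798
Locus 6: 2 * 0.012 * 0.988 = 0.023712
Locus 7: 2 * 0.061 * 0.939 = 0.114558
Locus 8: 2 * 0.117 * 0.883 = 0.206622
Locus 9: 2 * 0.037 * 0.963 = 0.071262
Locus 10: 2 * 0.106 * 0.894 = 0.189528
Locus 11: 2 * 0.127 * 0.873 = 0.221742
Locus 12: 2 * 0.018 * 0.982 = 0.035352
Locus 13: 2 * 0.039 * 0.961 = 0.074958
RMP = 8.885e-13

8.885e-13


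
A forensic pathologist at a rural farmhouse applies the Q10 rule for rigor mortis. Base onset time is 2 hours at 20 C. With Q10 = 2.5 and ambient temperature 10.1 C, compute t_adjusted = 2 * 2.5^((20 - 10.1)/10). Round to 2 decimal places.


Rigor mortis time adjustment:
Exponent = (T_ref - T_actual) / 10 = (20 - 10.1) / 10 = 0.99
Q10 factor = 2.5^0.99 = 2.4772
t_adjusted = 2 * 2.4772 = 4.95 hours

4.95


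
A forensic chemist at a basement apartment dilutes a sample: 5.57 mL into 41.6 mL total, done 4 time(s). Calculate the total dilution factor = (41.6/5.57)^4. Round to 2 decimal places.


Dilution factor calculation:
Single dilution = V_total / V_sample = 41.6 / 5.57 ≈ 7.468582
Number of dilutions = 4
Total DF = (41.6 / 5.57)^4 (full precision, rounded at the end) = 3111.38

3111.38


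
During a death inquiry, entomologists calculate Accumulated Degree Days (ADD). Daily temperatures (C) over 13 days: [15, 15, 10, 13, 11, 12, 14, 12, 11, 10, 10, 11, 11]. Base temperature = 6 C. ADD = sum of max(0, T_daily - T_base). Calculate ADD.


Computing ADD day by day:
Day 1: max(0, 15 - 6) = 9
Day 2: max(0, 15 - 6) = 9
Day 3: max(0, 10 - 6) = 4
Day 4: max(0, 13 - 6) = 7
Day 5: max(0, 11 - 6) = 5
Day 6: max(0, 12 - 6) = 6
Day 7: max(0, 14 - 6) = 8
Day 8: max(0, 12 - 6) = 6
Day 9: max(0, 11 - 6) = 5
Day 10: max(0, 10 - 6) = 4
Day 11: max(0, 10 - 6) = 4
Day 12: max(0, 11 - 6) = 5
Day 13: max(0, 11 - 6) = 5
Total ADD = 77

77


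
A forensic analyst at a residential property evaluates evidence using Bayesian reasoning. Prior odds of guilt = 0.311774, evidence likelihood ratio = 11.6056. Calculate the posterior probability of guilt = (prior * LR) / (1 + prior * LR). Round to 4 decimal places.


Bayesian evidence evaluation:
Posterior odds = prior_odds * LR = 0.311774 * 11.6056 = 3.618324
Posterior probability = posterior_odds / (1 + posterior_odds)
= 3.618324 / (1 + 3.618324)
= 3.618324 / 4.618324
= 0.7835

0.7835


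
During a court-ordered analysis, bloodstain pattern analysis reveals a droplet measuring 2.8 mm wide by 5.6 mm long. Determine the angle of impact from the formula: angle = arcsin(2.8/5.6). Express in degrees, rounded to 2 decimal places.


Blood spatter impact angle calculation:
width / length = 2.8 / 5.6 = 0.5
angle = arcsin(0.5)
angle = 30.00 degrees

30.00


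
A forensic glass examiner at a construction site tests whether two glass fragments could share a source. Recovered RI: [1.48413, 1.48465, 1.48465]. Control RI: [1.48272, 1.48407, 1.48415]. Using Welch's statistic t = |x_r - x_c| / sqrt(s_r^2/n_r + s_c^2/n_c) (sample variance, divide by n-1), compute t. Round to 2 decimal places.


Welch's t-criterion for glass RI comparison:
Recovered mean = sum / n_r = 4.45343 / 3 = 1.4844767
Control mean = sum / n_c = 4.45094 / 3 = 1.4836467
Recovered sample variance s_r^2 = 9.01333e-08
Control sample variance s_c^2 = 6.45633e-07
Welch SE (unpooled) = sqrt(s_r^2/n_r + s_c^2/n_c) = sqrt(3.00444e-08 + 2.15211e-07) = sqrt(2.45255e-07) = 0.000495232
|mean_r - mean_c| = 0.00083
t = 0.00083 / 0.000495232 = 1.68

1.68


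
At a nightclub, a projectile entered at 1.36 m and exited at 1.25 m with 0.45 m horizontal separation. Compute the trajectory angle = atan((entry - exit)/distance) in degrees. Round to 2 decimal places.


Bullet trajectory angle:
Height difference = 1.36 - 1.25 = 0.11 m
angle = atan(0.11 / 0.45)
angle = atan(0.244444)
angle = 13.74 degrees

13.74


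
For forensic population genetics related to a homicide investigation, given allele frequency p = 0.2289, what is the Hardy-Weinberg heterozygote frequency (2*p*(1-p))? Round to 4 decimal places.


Hardy-Weinberg heterozygote frequency:
q = 1 - p = 1 - 0.2289 = 0.7711
2pq = 2 * 0.2289 * 0.7711 = 0.3530

0.3530


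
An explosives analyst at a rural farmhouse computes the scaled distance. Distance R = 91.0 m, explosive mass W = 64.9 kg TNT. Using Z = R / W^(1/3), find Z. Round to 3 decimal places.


Scaled distance calculation:
W^(1/3) = 64.9^(1/3) = 4.018663
Z = R / W^(1/3) = 91.0 / 4.018663
Z = 22.644 m/kg^(1/3)

22.644


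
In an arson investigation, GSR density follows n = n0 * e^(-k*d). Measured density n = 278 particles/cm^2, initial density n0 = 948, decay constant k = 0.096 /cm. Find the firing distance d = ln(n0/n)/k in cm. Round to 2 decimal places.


GSR distance calculation:
n0/n = 948 / 278 = 3.410072
ln(n0/n) = 1.226733
d = 1.226733 / 0.096 = 12.78 cm

12.78


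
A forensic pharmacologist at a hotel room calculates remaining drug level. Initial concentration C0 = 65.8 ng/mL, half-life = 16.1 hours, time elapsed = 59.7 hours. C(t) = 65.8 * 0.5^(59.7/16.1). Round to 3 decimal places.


Drug concentration decay:
Number of half-lives = t / t_half = 59.7 / 16.1 = 3.708075
Decay factor = 0.5^3.708075 = 0.07651705
C(t) = 65.8 * 0.07651705 = 5.035 ng/mL

5.035


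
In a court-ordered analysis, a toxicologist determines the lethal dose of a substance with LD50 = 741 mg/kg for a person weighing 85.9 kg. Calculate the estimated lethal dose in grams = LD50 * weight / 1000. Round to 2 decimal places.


Lethal dose calculation:
Lethal dose = LD50 * body_weight / 1000
= 741 * 85.9 / 1000
= 63651.9 / 1000
= 63.65 g

63.65


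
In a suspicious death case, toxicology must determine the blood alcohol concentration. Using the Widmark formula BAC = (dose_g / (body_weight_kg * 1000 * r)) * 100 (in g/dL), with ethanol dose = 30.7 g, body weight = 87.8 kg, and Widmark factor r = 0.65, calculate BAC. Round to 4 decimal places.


Applying the Widmark formula:
BAC = (dose_g / (body_wt * 1000 * r)) * 100
Denominator = 87.8 * 1000 * 0.65 = 57070
BAC = (30.7 / 57070) * 100
BAC = 0.0538 g/dL

0.0538


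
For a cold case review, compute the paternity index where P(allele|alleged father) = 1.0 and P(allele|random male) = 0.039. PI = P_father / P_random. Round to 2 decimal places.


Paternity Index calculation:
PI = P(allele|father) / P(allele|random)
PI = 1.0 / 0.039
PI = 25.64

25.64


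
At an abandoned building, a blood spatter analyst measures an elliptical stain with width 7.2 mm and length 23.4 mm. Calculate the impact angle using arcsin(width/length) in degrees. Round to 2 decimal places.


Blood spatter impact angle calculation:
width / length = 7.2 / 23.4 = 0.307692
angle = arcsin(0.307692)
angle = 17.92 degrees

17.92


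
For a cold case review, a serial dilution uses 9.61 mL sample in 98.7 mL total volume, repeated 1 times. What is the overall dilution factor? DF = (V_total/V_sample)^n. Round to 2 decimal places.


Dilution factor calculation:
Single dilution = V_total / V_sample = 98.7 / 9.61 ≈ 10.270552
Number of dilutions = 1
Total DF = (98.7 / 9.61)^1 (full precision, rounded at the end) = 10.27

10.27


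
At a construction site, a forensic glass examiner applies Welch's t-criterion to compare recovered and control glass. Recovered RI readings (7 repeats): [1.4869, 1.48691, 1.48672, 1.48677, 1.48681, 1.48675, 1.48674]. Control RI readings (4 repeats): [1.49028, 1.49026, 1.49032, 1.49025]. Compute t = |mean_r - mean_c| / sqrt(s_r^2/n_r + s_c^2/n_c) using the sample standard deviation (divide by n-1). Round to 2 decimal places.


Welch's t-criterion for glass RI comparison:
Recovered mean = sum / n_r = 10.4076 / 7 = 1.4868
Control mean = sum / n_c = 5.96111 / 4 = 1.4902775
Recovered sample variance s_r^2 = 5.93333e-09
Control sample variance s_c^2 = 9.58333e-10
Welch SE (unpooled) = sqrt(s_r^2/n_r + s_c^2/n_c) = sqrt(8.47619e-10 + 2.39583e-10) = sqrt(1.0872e-09) = 3.29727e-05
|mean_r - mean_c| = 0.0034775
t = 0.0034775 / 3.29727e-05 = 105.47

105.47


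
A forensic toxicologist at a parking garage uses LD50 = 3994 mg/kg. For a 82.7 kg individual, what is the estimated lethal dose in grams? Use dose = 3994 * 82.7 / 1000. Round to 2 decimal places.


Lethal dose calculation:
Lethal dose = LD50 * body_weight / 1000
= 3994 * 82.7 / 1000
= 330303.8 / 1000
= 330.30 g

330.30


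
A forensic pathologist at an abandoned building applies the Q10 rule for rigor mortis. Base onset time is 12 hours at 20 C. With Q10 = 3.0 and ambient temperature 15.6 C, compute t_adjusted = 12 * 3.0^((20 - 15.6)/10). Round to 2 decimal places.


Rigor mortis time adjustment:
Exponent = (T_ref - T_actual) / 10 = (20 - 15.6) / 10 = 0.44
Q10 factor = 3.0^0.44 = 1.62156
t_adjusted = 12 * 1.62156 = 19.46 hours

19.46


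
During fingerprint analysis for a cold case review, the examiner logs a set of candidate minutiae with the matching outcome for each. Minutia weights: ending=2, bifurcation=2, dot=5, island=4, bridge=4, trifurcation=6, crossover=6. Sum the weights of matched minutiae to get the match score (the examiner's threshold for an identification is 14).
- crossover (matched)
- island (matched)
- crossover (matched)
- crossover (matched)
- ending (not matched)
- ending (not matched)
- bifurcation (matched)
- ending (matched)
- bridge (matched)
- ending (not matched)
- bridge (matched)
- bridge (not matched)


Weighted minutiae match score:
  crossover: matched, +6 (running total 6)
  island: matched, +4 (running total 10)
  crossover: matched, +6 (running total 16)
  crossover: matched, +6 (running total 22)
  ending: not matched, +0
  ending: not matched, +0
  bifurcation: matched, +2 (running total 24)
  ending: matched, +2 (running total 26)
  bridge: matched, +4 (running total 30)
  ending: not matched, +0
  bridge: matched, +4 (running total 34)
  bridge: not matched, +0
Total score = 34
Threshold = 14; verdict = identification

34


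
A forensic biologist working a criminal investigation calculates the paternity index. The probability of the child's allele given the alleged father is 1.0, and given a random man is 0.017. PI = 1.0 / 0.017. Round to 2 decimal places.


Paternity Index calculation:
PI = P(allele|father) / P(allele|random)
PI = 1.0 / 0.017
PI = 58.82

58.82


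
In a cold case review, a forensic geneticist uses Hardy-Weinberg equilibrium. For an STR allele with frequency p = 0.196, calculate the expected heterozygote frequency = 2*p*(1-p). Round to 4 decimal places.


Hardy-Weinberg heterozygote frequency:
q = 1 - p = 1 - 0.196 = 0.804
2pq = 2 * 0.196 * 0.804 = 0.3152

0.3152


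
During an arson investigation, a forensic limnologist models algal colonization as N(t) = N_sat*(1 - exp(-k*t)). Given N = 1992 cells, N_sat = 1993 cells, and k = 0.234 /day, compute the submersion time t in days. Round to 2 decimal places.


PMSI from diatom colonization curve:
N / N_sat = 1992 / 1993 = 0.999498
1 - N/N_sat = 0.000502
ln(1 - N/N_sat) = -7.59691
t = -ln(1 - N/N_sat) / k = -(-7.59691) / 0.234 = 32.47 days

32.47


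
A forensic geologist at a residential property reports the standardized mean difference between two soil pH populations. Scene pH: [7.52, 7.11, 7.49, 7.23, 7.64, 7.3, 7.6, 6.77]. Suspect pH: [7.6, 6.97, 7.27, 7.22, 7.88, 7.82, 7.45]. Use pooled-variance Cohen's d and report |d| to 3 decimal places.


Pooled-variance Cohen's d for soil pH comparison:
Scene mean = 58.66 / 8 = 7.3325
Suspect mean = 52.21 / 7 = 7.458571
Scene sample variance s_s^2 = 0.086221
Suspect sample variance s_c^2 = 0.109914
Pooled variance = ((n_s-1)*s_s^2 + (n_c-1)*s_c^2) / (n_s + n_c - 2) = 0.097157
Pooled SD = sqrt(0.097157) = 0.3117
Mean difference = -0.126071
|d| = |-0.126071| / 0.3117 = 0.404

0.404


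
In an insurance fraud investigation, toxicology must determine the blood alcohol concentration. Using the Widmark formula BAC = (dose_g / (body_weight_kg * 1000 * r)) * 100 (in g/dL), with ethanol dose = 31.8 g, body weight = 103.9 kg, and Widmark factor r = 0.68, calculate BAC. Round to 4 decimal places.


Applying the Widmark formula:
BAC = (dose_g / (body_wt * 1000 * r)) * 100
Denominator = 103.9 * 1000 * 0.68 = 70652
BAC = (31.8 / 70652) * 100
BAC = 0.0450 g/dL

0.0450


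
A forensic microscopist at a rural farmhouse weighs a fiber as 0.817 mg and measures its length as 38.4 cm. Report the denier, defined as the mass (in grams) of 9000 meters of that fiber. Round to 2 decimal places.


Denier calculation:
Mass in grams = 0.817 mg / 1000 = 0.000817 g
Length in meters = 38.4 cm / 100 = 0.384 m
Linear density = mass / length = 0.000817 / 0.384 = 0.0021276 g/m
Denier = (g/m) * 9000 = 0.0021276 * 9000 = 19.15

19.15


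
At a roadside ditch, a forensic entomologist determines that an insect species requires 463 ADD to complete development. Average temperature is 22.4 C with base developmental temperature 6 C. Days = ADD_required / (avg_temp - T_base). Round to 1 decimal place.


Insect development time:
Effective temperature = avg_temp - T_base = 22.4 - 6 = 16.4 C
Days = ADD / effective_temp = 463 / 16.4 = 28.2 days

28.2


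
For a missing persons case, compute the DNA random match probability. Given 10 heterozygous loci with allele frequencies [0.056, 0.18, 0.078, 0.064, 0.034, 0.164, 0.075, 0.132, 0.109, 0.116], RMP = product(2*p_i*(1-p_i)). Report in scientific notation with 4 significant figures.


Computing RMP for 10 loci:
Locus 1: 2 * 0.056 * 0.944 = 0.105728
Locus 2: 2 * 0.18 * 0.82 = 0.2952
Locus 3: 2 * 0.078 * 0.922 = 0.143832
Locus 4: 2 * 0.064 * 0.936 = 0.119808
Locus 5: 2 * 0.034 * 0.966 = 0.065688
Locus 6: 2 * 0.164 * 0.836 = 0.274208
Locus 7: 2 * 0.075 * 0.925 = 0.13875
Locus 8: 2 * 0.132 * 0.868 = 0.229152
Locus 9: 2 * 0.109 * 0.891 = 0.194238
Locus 10: 2 * 0.116 * 0.884 = 0.205088
RMP = 1.227e-08

1.227e-08


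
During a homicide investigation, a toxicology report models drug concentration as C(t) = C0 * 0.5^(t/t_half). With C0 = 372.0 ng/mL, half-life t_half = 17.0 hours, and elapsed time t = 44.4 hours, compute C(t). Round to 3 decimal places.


Drug concentration decay:
Number of half-lives = t / t_half = 44.4 / 17.0 = 2.611765
Decay factor = 0.5^2.611765 = 0.16359891
C(t) = 372.0 * 0.16359891 = 60.859 ng/mL

60.859


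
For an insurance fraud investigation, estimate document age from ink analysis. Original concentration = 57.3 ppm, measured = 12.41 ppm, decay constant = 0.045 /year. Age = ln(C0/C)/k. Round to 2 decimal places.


Document age estimation:
C0/C = 57.3 / 12.41 = 4.617244
ln(C0/C) = 1.529798
t = 1.529798 / 0.045 = 34.00 years

34.00


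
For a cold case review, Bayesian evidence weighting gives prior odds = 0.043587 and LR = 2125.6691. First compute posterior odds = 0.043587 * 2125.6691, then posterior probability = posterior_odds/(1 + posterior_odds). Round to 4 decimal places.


Bayesian evidence evaluation:
Posterior odds = prior_odds * LR = 0.043587 * 2125.6691 = 92.65154
Posterior probability = posterior_odds / (1 + posterior_odds)
= 92.65154 / (1 + 92.65154)
= 92.65154 / 93.65154
= 0.9893

0.9893


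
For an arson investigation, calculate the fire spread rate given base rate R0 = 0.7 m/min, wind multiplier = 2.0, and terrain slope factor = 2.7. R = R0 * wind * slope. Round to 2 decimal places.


Fire spread rate calculation:
R = R0 * wind_factor * slope_factor
= 0.7 * 2.0 * 2.7
= 1.4 * 2.7
= 3.78 m/min

3.78


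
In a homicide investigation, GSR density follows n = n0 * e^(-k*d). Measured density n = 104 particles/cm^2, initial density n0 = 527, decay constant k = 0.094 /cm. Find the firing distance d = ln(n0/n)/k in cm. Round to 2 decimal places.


GSR distance calculation:
n0/n = 527 / 104 = 5.067308
ln(n0/n) = 1.62281
d = 1.62281 / 0.094 = 17.26 cm

17.26


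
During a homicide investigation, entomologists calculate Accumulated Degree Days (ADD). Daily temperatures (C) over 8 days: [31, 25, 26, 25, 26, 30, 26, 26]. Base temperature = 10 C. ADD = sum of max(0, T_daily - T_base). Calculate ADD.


Computing ADD day by day:
Day 1: max(0, 31 - 10) = 21
Day 2: max(0, 25 - 10) = 15
Day 3: max(0, 26 - 10) = 16
Day 4: max(0, 25 - 10) = 15
Day 5: max(0, 26 - 10) = 16
Day 6: max(0, 30 - 10) = 20
Day 7: max(0, 26 - 10) = 16
Day 8: max(0, 26 - 10) = 16
Total ADD = 135

135


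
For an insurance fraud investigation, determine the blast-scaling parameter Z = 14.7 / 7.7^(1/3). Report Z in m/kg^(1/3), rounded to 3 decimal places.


Scaled distance calculation:
W^(1/3) = 7.7^(1/3) = 1.974681
Z = R / W^(1/3) = 14.7 / 1.974681
Z = 7.444 m/kg^(1/3)

7.444


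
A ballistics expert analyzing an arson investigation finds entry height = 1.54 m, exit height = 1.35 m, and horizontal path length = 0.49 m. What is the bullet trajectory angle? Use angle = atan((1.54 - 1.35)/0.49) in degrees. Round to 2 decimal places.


Bullet trajectory angle:
Height difference = 1.54 - 1.35 = 0.19 m
angle = atan(0.19 / 0.49)
angle = atan(0.387755)
angle = 21.19 degrees

21.19


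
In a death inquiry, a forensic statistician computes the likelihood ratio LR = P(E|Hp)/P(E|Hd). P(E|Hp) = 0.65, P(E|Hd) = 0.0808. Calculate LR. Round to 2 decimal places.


Likelihood ratio calculation:
LR = P(E|Hp) / P(E|Hd)
LR = 0.65 / 0.0808
LR = 8.04

8.04


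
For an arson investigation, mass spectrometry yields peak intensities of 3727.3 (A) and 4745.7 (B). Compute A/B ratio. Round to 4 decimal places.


Spectral peak ratio:
Peak A = 3727.3 counts
Peak B = 4745.7 counts
Ratio = 3727.3 / 4745.7 = 0.7854

0.7854


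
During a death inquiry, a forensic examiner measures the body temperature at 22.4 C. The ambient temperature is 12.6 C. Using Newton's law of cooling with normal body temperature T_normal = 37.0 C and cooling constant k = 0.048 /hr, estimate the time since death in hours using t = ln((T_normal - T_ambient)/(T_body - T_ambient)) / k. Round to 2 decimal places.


Using Newton's law of cooling:
t = ln((T_normal - T_ambient) / (T_body - T_ambient)) / k
T_normal - T_ambient = 24.4
T_body - T_ambient = 9.8
Ratio = 2.489796
ln(ratio) = 0.912201
t = 0.912201 / 0.048 = 19.00 hours

19.00


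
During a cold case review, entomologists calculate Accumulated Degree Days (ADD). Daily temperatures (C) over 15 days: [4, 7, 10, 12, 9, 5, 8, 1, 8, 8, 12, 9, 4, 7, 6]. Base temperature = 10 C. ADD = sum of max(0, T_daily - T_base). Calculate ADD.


Computing ADD day by day:
Day 1: max(0, 4 - 10) = 0
Day 2: max(0, 7 - 10) = 0
Day 3: max(0, 10 - 10) = 0
Day 4: max(0, 12 - 10) = 2
Day 5: max(0, 9 - 10) = 0
Day 6: max(0, 5 - 10) = 0
Day 7: max(0, 8 - 10) = 0
Day 8: max(0, 1 - 10) = 0
Day 9: max(0, 8 - 10) = 0
Day 10: max(0, 8 - 10) = 0
Day 11: max(0, 12 - 10) = 2
Day 12: max(0, 9 - 10) = 0
Day 13: max(0, 4 - 10) = 0
Day 14: max(0, 7 - 10) = 0
Day 15: max(0, 6 - 10) = 0
Total ADD = 4

4


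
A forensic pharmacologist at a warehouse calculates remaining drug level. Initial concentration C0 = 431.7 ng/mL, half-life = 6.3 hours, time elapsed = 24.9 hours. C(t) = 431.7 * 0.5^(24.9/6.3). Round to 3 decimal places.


Drug concentration decay:
Number of half-lives = t / t_half = 24.9 / 6.3 = 3.952381
Decay factor = 0.5^3.952381 = 0.06459736
C(t) = 431.7 * 0.06459736 = 27.887 ng/mL

27.887


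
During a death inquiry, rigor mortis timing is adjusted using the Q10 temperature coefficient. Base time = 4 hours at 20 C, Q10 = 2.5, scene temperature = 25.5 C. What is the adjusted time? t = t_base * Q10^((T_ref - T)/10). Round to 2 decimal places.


Rigor mortis time adjustment:
Exponent = (T_ref - T_actual) / 10 = (20 - 25.5) / 10 = -0.55
Q10 factor = 2.5^-0.55 = 0.60413
t_adjusted = 4 * 0.60413 = 2.42 hours

2.42


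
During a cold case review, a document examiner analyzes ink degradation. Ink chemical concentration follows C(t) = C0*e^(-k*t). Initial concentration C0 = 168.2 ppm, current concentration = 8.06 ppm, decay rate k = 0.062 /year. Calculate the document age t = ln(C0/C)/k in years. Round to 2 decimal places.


Document age estimation:
C0/C = 168.2 / 8.06 = 20.868486
ln(C0/C) = 3.03824
t = 3.03824 / 0.062 = 49.00 years

49.00


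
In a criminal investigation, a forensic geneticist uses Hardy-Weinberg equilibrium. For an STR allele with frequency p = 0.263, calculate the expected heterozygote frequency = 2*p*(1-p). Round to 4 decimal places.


Hardy-Weinberg heterozygote frequency:
q = 1 - p = 1 - 0.263 = 0.737
2pq = 2 * 0.263 * 0.737 = 0.3877

0.3877


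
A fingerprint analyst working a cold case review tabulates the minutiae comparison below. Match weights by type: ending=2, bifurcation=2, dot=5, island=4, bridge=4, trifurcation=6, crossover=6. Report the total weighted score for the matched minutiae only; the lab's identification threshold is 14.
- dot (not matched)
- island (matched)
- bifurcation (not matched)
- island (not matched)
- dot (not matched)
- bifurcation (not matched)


Weighted minutiae match score:
  dot: not matched, +0
  island: matched, +4 (running total 4)
  bifurcation: not matched, +0
  island: not matched, +0
  dot: not matched, +0
  bifurcation: not matched, +0
Total score = 4
Threshold = 14; verdict = inconclusive

4


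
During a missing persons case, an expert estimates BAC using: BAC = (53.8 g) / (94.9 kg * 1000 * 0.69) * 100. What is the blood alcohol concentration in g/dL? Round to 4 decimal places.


Applying the Widmark formula:
BAC = (dose_g / (body_wt * 1000 * r)) * 100
Denominator = 94.9 * 1000 * 0.69 = 65481
BAC = (53.8 / 65481) * 100
BAC = 0.0822 g/dL

0.0822


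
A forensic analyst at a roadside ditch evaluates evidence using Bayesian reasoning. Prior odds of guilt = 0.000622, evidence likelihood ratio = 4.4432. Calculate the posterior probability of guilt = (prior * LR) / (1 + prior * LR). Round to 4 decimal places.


Bayesian evidence evaluation:
Posterior odds = prior_odds * LR = 0.000622 * 4.4432 = 0.00276367
Posterior probability = posterior_odds / (1 + posterior_odds)
= 0.00276367 / (1 + 0.00276367)
= 0.00276367 / 1.00276367
= 0.0028

0.0028


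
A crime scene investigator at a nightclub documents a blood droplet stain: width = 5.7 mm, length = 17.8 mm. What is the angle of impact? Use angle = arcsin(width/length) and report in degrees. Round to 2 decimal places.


Blood spatter impact angle calculation:
width / length = 5.7 / 17.8 = 0.320225
angle = arcsin(0.320225)
angle = 18.68 degrees

18.68


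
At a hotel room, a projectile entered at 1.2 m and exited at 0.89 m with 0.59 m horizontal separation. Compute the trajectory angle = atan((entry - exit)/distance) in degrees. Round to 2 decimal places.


Bullet trajectory angle:
Height difference = 1.2 - 0.89 = 0.31 m
angle = atan(0.31 / 0.59)
angle = atan(0.525424)
angle = 27.72 degrees

27.72
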